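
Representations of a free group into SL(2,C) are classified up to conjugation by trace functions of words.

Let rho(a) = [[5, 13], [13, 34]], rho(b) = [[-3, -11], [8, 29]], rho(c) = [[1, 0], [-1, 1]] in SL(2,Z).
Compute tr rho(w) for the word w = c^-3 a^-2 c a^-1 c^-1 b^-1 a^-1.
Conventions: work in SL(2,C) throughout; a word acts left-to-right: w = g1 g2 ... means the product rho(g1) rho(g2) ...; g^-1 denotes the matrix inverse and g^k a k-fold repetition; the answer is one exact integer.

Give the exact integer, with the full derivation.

rho(c^-1) = [[1, 0], [1, 1]]
... * rho(c^-1) = [[1, 0], [1, 1]]  ->  [[1, 0], [2, 1]]
... * rho(c^-1) = [[1, 0], [1, 1]]  ->  [[1, 0], [3, 1]]
... * rho(a^-1) = [[34, -13], [-13, 5]]  ->  [[34, -13], [89, -34]]
... * rho(a^-1) = [[34, -13], [-13, 5]]  ->  [[1325, -507], [3468, -1327]]
... * rho(c) = [[1, 0], [-1, 1]]  ->  [[1832, -507], [4795, -1327]]
... * rho(a^-1) = [[34, -13], [-13, 5]]  ->  [[68879, -26351], [180281, -68970]]
... * rho(c^-1) = [[1, 0], [1, 1]]  ->  [[42528, -26351], [111311, -68970]]
... * rho(b^-1) = [[29, 11], [-8, -3]]  ->  [[1444120, 546861], [3779779, 1431331]]
... * rho(a^-1) = [[34, -13], [-13, 5]]  ->  [[41990887, -16039255], [109905183, -41980472]]
tr = 41990887 + -41980472 = 10415

10415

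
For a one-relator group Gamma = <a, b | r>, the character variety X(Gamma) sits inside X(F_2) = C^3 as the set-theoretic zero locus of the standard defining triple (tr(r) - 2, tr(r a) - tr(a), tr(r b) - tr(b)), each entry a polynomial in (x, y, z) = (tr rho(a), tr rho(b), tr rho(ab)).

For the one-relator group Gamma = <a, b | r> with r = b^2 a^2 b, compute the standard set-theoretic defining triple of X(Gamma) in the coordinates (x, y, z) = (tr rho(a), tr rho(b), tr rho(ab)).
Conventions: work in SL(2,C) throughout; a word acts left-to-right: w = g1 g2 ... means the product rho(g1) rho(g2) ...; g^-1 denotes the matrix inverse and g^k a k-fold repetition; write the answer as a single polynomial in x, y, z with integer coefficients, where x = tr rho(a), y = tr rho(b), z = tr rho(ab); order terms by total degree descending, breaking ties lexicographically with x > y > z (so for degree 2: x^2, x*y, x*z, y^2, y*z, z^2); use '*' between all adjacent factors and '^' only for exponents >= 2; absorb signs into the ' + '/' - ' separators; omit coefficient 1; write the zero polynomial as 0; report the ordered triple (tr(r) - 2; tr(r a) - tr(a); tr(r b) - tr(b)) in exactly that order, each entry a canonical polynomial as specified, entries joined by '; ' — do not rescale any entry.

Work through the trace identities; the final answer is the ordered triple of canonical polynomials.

reduce: trace(a^2 b) = trace(a)*trace(b a) - trace(b)  (reduce the a square) = x*z - y
reduce: trace(a^2) = trace(a)*trace(a) - trace(1)  (reduce the a square) = x^2 - 2
trace(b a^2 b) = trace(b)*trace(a^2 b) - trace(a^2)  (reduce the b square) = x*y*z - x^2 - y^2 + 2
trace(b^2 a^2 b) = trace(b)*trace(b a^2 b) - trace(b a^2)  (reduce the b square) = x*y^2*z - x^2*y - y^3 - x*z + 3*y
trace(b a b a) = trace(b a)*trace(b a) - trace(1)  (split on b) = z^2 - 2
reduce: trace(b a b) = trace(b)*trace(a b) - trace(a)  (reduce the b square) = y*z - x
trace(a^2 b a b) = trace(a)*trace(b a b a) - trace(b a b)  (reduce the a square) = x*z^2 - y*z - x
so trace(a^2 b a) = trace(a)*trace(b a^2) - trace(b a)  (reduce the a square) = x^2*z - x*y - z
reduce: trace(b^2 a^2 b a) = trace(b)*trace(a^2 b a b) - trace(a^2 b a)  (reduce the b square) = x*y*z^2 - x^2*z - y^2*z + z
trace(b^2 a^2 b^2) = trace(b)*trace(b a^2 b^2) - trace(b a^2 b)   [square of b] = x*y^3*z - x^2*y^2 - y^4 - 2*x*y*z + x^2 + 4*y^2 - 2
assemble the triple (trace(r) - 2; trace(r a) - x; trace(r b) - y)

x*y^2*z - x^2*y - y^3 - x*z + 3*y - 2; x*y*z^2 - x^2*z - y^2*z - x + z; x*y^3*z - x^2*y^2 - y^4 - 2*x*y*z + x^2 + 4*y^2 - y - 2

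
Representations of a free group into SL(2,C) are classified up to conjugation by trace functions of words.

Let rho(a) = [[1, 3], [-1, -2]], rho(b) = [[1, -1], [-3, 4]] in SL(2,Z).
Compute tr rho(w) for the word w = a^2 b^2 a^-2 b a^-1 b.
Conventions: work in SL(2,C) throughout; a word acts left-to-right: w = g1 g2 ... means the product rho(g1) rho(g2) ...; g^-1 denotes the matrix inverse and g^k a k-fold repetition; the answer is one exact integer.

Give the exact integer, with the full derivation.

rho(a) = [[1, 3], [-1, -2]]
... * rho(a) = [[1, 3], [-1, -2]]  ->  [[-2, -3], [1, 1]]
... * rho(b) = [[1, -1], [-3, 4]]  ->  [[7, -10], [-2, 3]]
... * rho(b) = [[1, -1], [-3, 4]]  ->  [[37, -47], [-11, 14]]
... * rho(a^-1) = [[-2, -3], [1, 1]]  ->  [[-121, -158], [36, 47]]
... * rho(a^-1) = [[-2, -3], [1, 1]]  ->  [[84, 205], [-25, -61]]
... * rho(b) = [[1, -1], [-3, 4]]  ->  [[-531, 736], [158, -219]]
... * rho(a^-1) = [[-2, -3], [1, 1]]  ->  [[1798, 2329], [-535, -693]]
... * rho(b) = [[1, -1], [-3, 4]]  ->  [[-5189, 7518], [1544, -2237]]
tr = -5189 + -2237 = -7426

-7426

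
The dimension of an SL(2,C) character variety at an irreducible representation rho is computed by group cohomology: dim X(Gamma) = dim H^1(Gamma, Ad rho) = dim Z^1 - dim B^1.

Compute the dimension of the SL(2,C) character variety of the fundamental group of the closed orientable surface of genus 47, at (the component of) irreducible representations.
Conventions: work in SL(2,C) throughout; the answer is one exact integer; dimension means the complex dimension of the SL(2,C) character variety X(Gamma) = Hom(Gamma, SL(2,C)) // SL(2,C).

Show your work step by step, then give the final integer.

276

The genus-47 surface group: 2g = 94 generators, one relator prod [a_i, b_i].
Unconstrained cocycle data is one sl_2 vector per generator (282 dimensions), cut by the relator condition d_2(z) = 0.
d_2 is surjective at irreducible rho (its cokernel H^2 is dual to H^0 = 0), so dim Z^1 = 282 - 3 = 279.
As always at irreducible rho, dim B^1 = 3.
dim X = dim H^1 = 279 - 3 = 276.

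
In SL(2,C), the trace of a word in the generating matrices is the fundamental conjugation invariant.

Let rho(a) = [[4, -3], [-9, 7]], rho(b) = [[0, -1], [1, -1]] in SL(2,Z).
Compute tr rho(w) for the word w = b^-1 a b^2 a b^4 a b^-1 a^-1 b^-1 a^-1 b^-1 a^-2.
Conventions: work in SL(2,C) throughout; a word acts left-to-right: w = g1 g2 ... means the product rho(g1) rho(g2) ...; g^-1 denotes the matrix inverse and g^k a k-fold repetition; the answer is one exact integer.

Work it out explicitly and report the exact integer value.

-109

rho(b^-1) = [[-1, 1], [-1, 0]]
... * rho(a) = [[4, -3], [-9, 7]]  ->  [[-13, 10], [-4, 3]]
... * rho(b) = [[0, -1], [1, -1]]  ->  [[10, 3], [3, 1]]
... * rho(b) = [[0, -1], [1, -1]]  ->  [[3, -13], [1, -4]]
... * rho(a) = [[4, -3], [-9, 7]]  ->  [[129, -100], [40, -31]]
... * rho(b) = [[0, -1], [1, -1]]  ->  [[-100, -29], [-31, -9]]
... * rho(b) = [[0, -1], [1, -1]]  ->  [[-29, 129], [-9, 40]]
... * rho(b) = [[0, -1], [1, -1]]  ->  [[129, -100], [40, -31]]
... * rho(b) = [[0, -1], [1, -1]]  ->  [[-100, -29], [-31, -9]]
... * rho(a) = [[4, -3], [-9, 7]]  ->  [[-139, 97], [-43, 30]]
... * rho(b^-1) = [[-1, 1], [-1, 0]]  ->  [[42, -139], [13, -43]]
... * rho(a^-1) = [[7, 3], [9, 4]]  ->  [[-957, -430], [-296, -133]]
... * rho(b^-1) = [[-1, 1], [-1, 0]]  ->  [[1387, -957], [429, -296]]
... * rho(a^-1) = [[7, 3], [9, 4]]  ->  [[1096, 333], [339, 103]]
... * rho(b^-1) = [[-1, 1], [-1, 0]]  ->  [[-1429, 1096], [-442, 339]]
... * rho(a^-1) = [[7, 3], [9, 4]]  ->  [[-139, 97], [-43, 30]]
... * rho(a^-1) = [[7, 3], [9, 4]]  ->  [[-100, -29], [-31, -9]]
tr = -100 + -9 = -109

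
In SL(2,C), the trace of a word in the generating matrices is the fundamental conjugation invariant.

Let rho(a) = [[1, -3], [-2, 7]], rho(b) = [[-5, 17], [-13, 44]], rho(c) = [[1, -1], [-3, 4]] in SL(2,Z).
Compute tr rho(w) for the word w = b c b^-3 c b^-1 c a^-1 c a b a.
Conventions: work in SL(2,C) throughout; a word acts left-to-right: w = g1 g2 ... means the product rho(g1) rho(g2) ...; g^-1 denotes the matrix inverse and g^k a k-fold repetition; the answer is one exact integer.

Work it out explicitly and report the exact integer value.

-4568326562008

rho(b) = [[-5, 17], [-13, 44]]
... * rho(c) = [[1, -1], [-3, 4]]  ->  [[-56, 73], [-145, 189]]
... * rho(b^-1) = [[44, -17], [13, -5]]  ->  [[-1515, 587], [-3923, 1520]]
... * rho(b^-1) = [[44, -17], [13, -5]]  ->  [[-59029, 22820], [-152852, 59091]]
... * rho(b^-1) = [[44, -17], [13, -5]]  ->  [[-2300616, 889393], [-5957305, 2303029]]
... * rho(c) = [[1, -1], [-3, 4]]  ->  [[-4968795, 5858188], [-12866392, 15169421]]
... * rho(b^-1) = [[44, -17], [13, -5]]  ->  [[-142470536, 55178575], [-368918775, 142881559]]
... * rho(c) = [[1, -1], [-3, 4]]  ->  [[-308006261, 363184836], [-797563452, 940445011]]
... * rho(a^-1) = [[7, 3], [2, 1]]  ->  [[-1429674155, -560833947], [-3702054142, -1452245345]]
... * rho(c) = [[1, -1], [-3, 4]]  ->  [[252827686, -813661633], [654681893, -2106927238]]
... * rho(a) = [[1, -3], [-2, 7]]  ->  [[1880150952, -6454114489], [4868536369, -16712536345]]
... * rho(b) = [[-5, 17], [-13, 44]]  ->  [[74502733597, -252018471332], [192920290640, -652586480907]]
... * rho(a) = [[1, -3], [-2, 7]]  ->  [[578539676261, -1987637500115], [1498093252454, -5146866238269]]
tr = 578539676261 + -5146866238269 = -4568326562008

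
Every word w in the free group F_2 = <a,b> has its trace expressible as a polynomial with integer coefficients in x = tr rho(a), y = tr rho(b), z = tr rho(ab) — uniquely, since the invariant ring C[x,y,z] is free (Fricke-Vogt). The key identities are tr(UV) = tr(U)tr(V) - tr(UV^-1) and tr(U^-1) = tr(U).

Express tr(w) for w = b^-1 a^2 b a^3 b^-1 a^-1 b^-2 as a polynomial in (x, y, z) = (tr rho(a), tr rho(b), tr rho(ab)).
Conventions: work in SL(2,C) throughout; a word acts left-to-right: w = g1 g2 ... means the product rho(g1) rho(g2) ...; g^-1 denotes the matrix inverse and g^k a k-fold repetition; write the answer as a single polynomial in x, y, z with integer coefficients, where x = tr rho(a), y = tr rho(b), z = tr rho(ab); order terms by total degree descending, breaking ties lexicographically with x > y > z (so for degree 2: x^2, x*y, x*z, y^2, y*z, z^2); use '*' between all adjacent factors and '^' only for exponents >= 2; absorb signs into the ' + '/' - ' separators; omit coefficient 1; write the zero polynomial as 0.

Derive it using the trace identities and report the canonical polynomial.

x^4*y^3*z^2 - x^5*y^2*z - x^3*y^4*z - x^3*y^2*z^3 + x^4*y^3 - x^4*y*z^2 - x^2*y^3*z^2 + x^5*z + 4*x^3*y^2*z + x^3*z^3 + x*y^4*z + x*y^2*z^3 - x^4*y - 2*x^2*y^3 + 2*x^2*y*z^2 - 4*x^3*z - 2*x*y^2*z - x*z^3 + 2*x^2*y - y*z^2 + 2*x*z + y

apply: tr(a b a) = tr(a)*tr(b a) - tr(b)  (reduce the a square) = x*z - y
apply: tr(a b a^2) = tr(a)*tr(a b a) - tr(a b)  (reduce the a square) = x^2*z - x*y - z
tr(a^2 b a^2) = tr(a)*tr(a b a^2) - tr(a b a)  (reduce the a square) = x^3*z - x^2*y - 2*x*z + y
apply: tr(b a b a) = tr(a b)*tr(a b) - tr(1)  (split on a) = z^2 - 2
use: tr(b a b) = tr(b)*tr(a b) - tr(a)  (reduce the b square) = y*z - x
tr(b a^2 b a) = tr(a)*tr(b a b a) - tr(b a b)  (reduce the a square) = x*z^2 - y*z - x
use: tr(b^2) = tr(b)*tr(b) - tr(1)  (reduce the b square) = y^2 - 2
tr(b a^2 b) = tr(a)*tr(b^2 a) - tr(b^2)  (reduce the a square) = x*y*z - x^2 - y^2 + 2
use: tr(a^2 b a^2 b) = tr(a)*tr(b a^2 b a) - tr(b a^2 b)  (reduce the a square) = x^2*z^2 - 2*x*y*z + y^2 - 2
use: tr(b^-1 a^2 b a^2) = tr(a^2 b a^2)*tr(b) - tr(a^2 b a^2 b)  (eliminate b^-1) = x^3*y*z - x^2*y^2 - x^2*z^2 + 2
apply: tr(b^-2 a^2 b a^2) = tr(b^-1 a^2 b a^2)*tr(b) - tr(b^-1 a^2 b a^2 b)  (eliminate b^-1) = x^3*y^2*z - x^2*y^3 - x^2*y*z^2 - x^3*z + x^2*y + 2*x*z + y
tr(a^2 b a^3) = tr(a)*tr(b a^4) - tr(b a^3)  (reduce the a square) = x^4*z - x^3*y - 3*x^2*z + 2*x*y + z
tr(b a^3 b a) = tr(a)*tr(b a b a^2) - tr(b a b a)  (reduce the a square) = x^2*z^2 - x*y*z - x^2 - z^2 + 2
tr(b a^3 b) = tr(a)*tr(a b^2 a) - tr(a b^2)  (reduce the a square) = x^2*y*z - x^3 - x*y^2 - y*z + 3*x
apply: tr(a^2 b a^3 b) = tr(a)*tr(b a^3 b a) - tr(b a^3 b)  (reduce the a square) = x^3*z^2 - 2*x^2*y*z + x*y^2 - x*z^2 + y*z - x
tr(b^-1 a^2 b a^3) = tr(a^2 b a^3)*tr(b) - tr(a^2 b a^3 b)  (eliminate b^-1) = x^4*y*z - x^3*y^2 - x^3*z^2 - x^2*y*z + x*y^2 + x*z^2 + x
apply: tr(a^2 b a^3 b a) = tr(a)*tr(a b a^3 b a) - tr(a b a^3 b)  (reduce the a square) = x^4*z^2 - 2*x^3*y*z + x^2*y^2 - 2*x^2*z^2 + 2*x*y*z + z^2 - 2
apply: tr(b a b a b a) = tr(b a)*tr(b a b a) - tr(b^-1 a^-1)  (split on b) = z^3 - 3*z
apply: tr(b a b a b) = tr(b)*tr(a b a b) - tr(a b a)  (reduce the b square) = y*z^2 - x*z - y
apply: tr(b a b a b a^2) = tr(a)*tr(b a b a b a) - tr(b a b a b)  (reduce the a square) = x*z^3 - y*z^2 - 2*x*z + y
tr(b a^3 b a b a) = tr(a)*tr(b a b a b a^2) - tr(b a b a b a)  (reduce the a square) = x^2*z^3 - x*y*z^2 - 2*x^2*z - z^3 + x*y + 3*z
tr(a b a b^2 a) = tr(b)*tr(a^2 b a b) - tr(a^2 b a)  (reduce the b square) = x*y*z^2 - x^2*z - y^2*z + z
tr(b a^3 b a b) = tr(a)*tr(a b a b^2 a) - tr(a b a b^2)  (reduce the a square) = x^2*y*z^2 - x^3*z - x*y^2*z - y*z^2 + 2*x*z + y
tr(a^2 b a^3 b a b) = tr(a)*tr(b a^3 b a b a) - tr(b a^3 b a b)  (reduce the a square) = x^3*z^3 - 2*x^2*y*z^2 - x^3*z + x*y^2*z - x*z^3 + x^2*y + y*z^2 + x*z - y
apply: tr(b^-1 a^2 b a^3 b a) = tr(a^2 b a^3 b a)*tr(b) - tr(a^2 b a^3 b a b)  (eliminate b^-1) = x^4*y*z^2 - 2*x^3*y^2*z - x^3*z^3 + x^2*y^3 + x^3*z + x*y^2*z + x*z^3 - x^2*y - x*z - y
use: tr(b^-2 a^2 b a^3 b a) = tr(b^-1 a^2 b a^3 b a)*tr(b) - tr(b^-1 a^2 b a^3 b a b)  (eliminate b^-1) = x^4*y^2*z^2 - 2*x^3*y^3*z - x^3*y*z^3 - x^4*z^2 + x^2*y^4 + 3*x^3*y*z + x*y^3*z + x*y*z^3 - 2*x^2*y^2 + 2*x^2*z^2 - 3*x*y*z - y^2 - z^2 + 2
apply: tr(a^-1 b^-2 a^2 b a^3 b) = tr(b^-2 a^2 b a^3 b)*tr(a) - tr(b^-2 a^2 b a^3 b a)  (eliminate a^-1) = -x^4*y^2*z^2 + x^5*y*z + 2*x^3*y^3*z + x^3*y*z^3 - x^4*y^2 - x^2*y^4 - 4*x^3*y*z - x*y^3*z - x*y*z^3 + 3*x^2*y^2 - x^2*z^2 + 3*x*y*z + x^2 + y^2 + z^2 - 2
use: tr(a^2 b a^3 b^-1 a^-1 b^-2) = tr(a^-1 b^-2 a^2 b a^3)*tr(b) - tr(a^-1 b^-2 a^2 b a^3 b)  (eliminate b^-1) = x^4*y^2*z^2 - x^5*y*z - x^3*y^3*z - x^3*y*z^3 + x^4*y^2 - x^2*y^2*z^2 + 3*x^3*y*z + x*y^3*z + x*y*z^3 - 2*x^2*y^2 + x^2*z^2 - x*y*z - x^2 - z^2 + 2
tr(a^-1 b^-1 a^2 b a^3 b) = tr(b^-1 a^2 b a^3 b)*tr(a) - tr(b^-1 a^2 b a^3 b a)  (eliminate a^-1) = -x^4*y*z^2 + x^5*z + 2*x^3*y^2*z + x^3*z^3 - x^4*y - x^2*y^3 - 4*x^3*z - x*y^2*z - x*z^3 + 3*x^2*y + 2*x*z + y
tr(a^2 b a^3 b^-1 a^-1 b^-1) = tr(a^-1 b^-1 a^2 b a^3)*tr(b) - tr(a^-1 b^-1 a^2 b a^3 b)  (eliminate b^-1) = x^4*y*z^2 - x^5*z - x^3*y^2*z - x^3*z^3 + x^4*y - x^2*y*z^2 + 4*x^3*z + x*y^2*z + x*z^3 - 3*x^2*y - 2*x*z + y
apply: tr(b^-1 a^2 b a^3 b^-1 a^-1 b^-2) = tr(a^2 b a^3 b^-1 a^-1 b^-2)*tr(b) - tr(a^2 b a^3 b^-1 a^-1 b^-1)  (eliminate b^-1) = x^4*y^3*z^2 - x^5*y^2*z - x^3*y^4*z - x^3*y^2*z^3 + x^4*y^3 - x^4*y*z^2 - x^2*y^3*z^2 + x^5*z + 4*x^3*y^2*z + x^3*z^3 + x*y^4*z + x*y^2*z^3 - x^4*y - 2*x^2*y^3 + 2*x^2*y*z^2 - 4*x^3*z - 2*x*y^2*z - x*z^3 + 2*x^2*y - y*z^2 + 2*x*z + y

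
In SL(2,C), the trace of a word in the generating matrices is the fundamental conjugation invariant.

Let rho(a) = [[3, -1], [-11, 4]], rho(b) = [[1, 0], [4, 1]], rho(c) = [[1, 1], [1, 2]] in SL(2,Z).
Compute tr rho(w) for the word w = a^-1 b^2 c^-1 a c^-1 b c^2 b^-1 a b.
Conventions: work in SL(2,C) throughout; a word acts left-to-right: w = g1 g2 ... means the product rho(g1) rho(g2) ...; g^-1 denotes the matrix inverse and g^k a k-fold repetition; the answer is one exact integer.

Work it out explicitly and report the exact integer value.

-90197

rho(a^-1) = [[4, 1], [11, 3]]
... * rho(b) = [[1, 0], [4, 1]]  ->  [[8, 1], [23, 3]]
... * rho(b) = [[1, 0], [4, 1]]  ->  [[12, 1], [35, 3]]
... * rho(c^-1) = [[2, -1], [-1, 1]]  ->  [[23, -11], [67, -32]]
... * rho(a) = [[3, -1], [-11, 4]]  ->  [[190, -67], [553, -195]]
... * rho(c^-1) = [[2, -1], [-1, 1]]  ->  [[447, -257], [1301, -748]]
... * rho(b) = [[1, 0], [4, 1]]  ->  [[-581, -257], [-1691, -748]]
... * rho(c) = [[1, 1], [1, 2]]  ->  [[-838, -1095], [-2439, -3187]]
... * rho(c) = [[1, 1], [1, 2]]  ->  [[-1933, -3028], [-5626, -8813]]
... * rho(b^-1) = [[1, 0], [-4, 1]]  ->  [[10179, -3028], [29626, -8813]]
... * rho(a) = [[3, -1], [-11, 4]]  ->  [[63845, -22291], [185821, -64878]]
... * rho(b) = [[1, 0], [4, 1]]  ->  [[-25319, -22291], [-73691, -64878]]
tr = -25319 + -64878 = -90197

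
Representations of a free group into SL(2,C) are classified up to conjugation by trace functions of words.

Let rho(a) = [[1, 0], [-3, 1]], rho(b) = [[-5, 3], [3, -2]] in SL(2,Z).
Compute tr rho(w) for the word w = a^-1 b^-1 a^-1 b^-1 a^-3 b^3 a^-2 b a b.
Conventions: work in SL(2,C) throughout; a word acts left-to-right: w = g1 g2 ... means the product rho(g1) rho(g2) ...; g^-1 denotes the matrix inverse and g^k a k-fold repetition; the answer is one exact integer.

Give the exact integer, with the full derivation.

rho(a^-1) = [[1, 0], [3, 1]]
... * rho(b^-1) = [[-2, -3], [-3, -5]]  ->  [[-2, -3], [-9, -14]]
... * rho(a^-1) = [[1, 0], [3, 1]]  ->  [[-11, -3], [-51, -14]]
... * rho(b^-1) = [[-2, -3], [-3, -5]]  ->  [[31, 48], [144, 223]]
... * rho(a^-1) = [[1, 0], [3, 1]]  ->  [[175, 48], [813, 223]]
... * rho(a^-1) = [[1, 0], [3, 1]]  ->  [[319, 48], [1482, 223]]
... * rho(a^-1) = [[1, 0], [3, 1]]  ->  [[463, 48], [2151, 223]]
... * rho(b) = [[-5, 3], [3, -2]]  ->  [[-2171, 1293], [-10086, 6007]]
... * rho(b) = [[-5, 3], [3, -2]]  ->  [[14734, -9099], [68451, -42272]]
... * rho(b) = [[-5, 3], [3, -2]]  ->  [[-100967, 62400], [-469071, 289897]]
... * rho(a^-1) = [[1, 0], [3, 1]]  ->  [[86233, 62400], [400620, 289897]]
... * rho(a^-1) = [[1, 0], [3, 1]]  ->  [[273433, 62400], [1270311, 289897]]
... * rho(b) = [[-5, 3], [3, -2]]  ->  [[-1179965, 695499], [-5481864, 3231139]]
... * rho(a) = [[1, 0], [-3, 1]]  ->  [[-3266462, 695499], [-15175281, 3231139]]
... * rho(b) = [[-5, 3], [3, -2]]  ->  [[18418807, -11190384], [85569822, -51988121]]
tr = 18418807 + -51988121 = -33569314

-33569314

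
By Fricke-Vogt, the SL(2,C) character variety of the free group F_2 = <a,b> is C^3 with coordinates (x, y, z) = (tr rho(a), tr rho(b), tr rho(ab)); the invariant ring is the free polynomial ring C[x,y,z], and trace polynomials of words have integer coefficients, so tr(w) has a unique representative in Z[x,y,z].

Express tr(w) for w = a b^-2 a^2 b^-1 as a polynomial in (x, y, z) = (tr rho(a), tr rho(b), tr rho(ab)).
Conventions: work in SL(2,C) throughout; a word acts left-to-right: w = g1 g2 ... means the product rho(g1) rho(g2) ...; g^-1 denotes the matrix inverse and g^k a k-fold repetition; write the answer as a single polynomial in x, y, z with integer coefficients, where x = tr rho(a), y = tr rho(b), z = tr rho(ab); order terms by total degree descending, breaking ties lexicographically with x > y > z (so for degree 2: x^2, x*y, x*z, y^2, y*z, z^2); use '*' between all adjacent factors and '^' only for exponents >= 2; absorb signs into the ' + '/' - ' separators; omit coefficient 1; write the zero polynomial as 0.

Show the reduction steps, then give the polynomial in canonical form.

x^3*y^3 - 2*x^2*y^2*z - x^3*y - x*y^3 + x*y*z^2 + x^2*z + y^2*z + x*y - z

tr(a^2) = tr(a)*tr(a) - tr(1)   [square of a] = x^2 - 2
tr(a^3) = tr(a)*tr(a^2) - tr(a)   [square of a] = x^3 - 3*x
tr(b a^2) = tr(a)*tr(b a) - tr(b)   [square of a] = x*z - y
tr(a^3 b) = tr(a)*tr(b a^2) - tr(b a)   [square of a] = x^2*z - x*y - z
tr(a b^-1 a^2) = tr(a^3)*tr(b) - tr(a^3 b)   [inverse elimination on b] = x^3*y - x^2*z - 2*x*y + z
tr(b a b a) = tr(a b)*tr(a b) - tr(1)   [split at a repeated a] = z^2 - 2
tr(b a b) = tr(b)*tr(a b) - tr(a)   [square of b] = y*z - x
tr(a^2 b a b) = tr(a)*tr(b a b a) - tr(b a b)   [square of a] = x*z^2 - y*z - x
tr(a b^-1 a^2 b) = tr(a^2 b a)*tr(b) - tr(a^2 b a b)   [inverse elimination on b] = x^2*y*z - x*y^2 - x*z^2 + x
tr(a^2 b^-1 a b^-1) = tr(a b^-1 a^2)*tr(b) - tr(a b^-1 a^2 b)   [inverse elimination on b] = x^3*y^2 - 2*x^2*y*z - x*y^2 + x*z^2 + y*z - x
tr(a b^-2 a^2 b^-1) = tr(a^2 b^-1 a b^-1)*tr(b) - tr(a^2 b^-1 a)   [inverse elimination on b] = x^3*y^3 - 2*x^2*y^2*z - x^3*y - x*y^3 + x*y*z^2 + x^2*z + y^2*z + x*y - z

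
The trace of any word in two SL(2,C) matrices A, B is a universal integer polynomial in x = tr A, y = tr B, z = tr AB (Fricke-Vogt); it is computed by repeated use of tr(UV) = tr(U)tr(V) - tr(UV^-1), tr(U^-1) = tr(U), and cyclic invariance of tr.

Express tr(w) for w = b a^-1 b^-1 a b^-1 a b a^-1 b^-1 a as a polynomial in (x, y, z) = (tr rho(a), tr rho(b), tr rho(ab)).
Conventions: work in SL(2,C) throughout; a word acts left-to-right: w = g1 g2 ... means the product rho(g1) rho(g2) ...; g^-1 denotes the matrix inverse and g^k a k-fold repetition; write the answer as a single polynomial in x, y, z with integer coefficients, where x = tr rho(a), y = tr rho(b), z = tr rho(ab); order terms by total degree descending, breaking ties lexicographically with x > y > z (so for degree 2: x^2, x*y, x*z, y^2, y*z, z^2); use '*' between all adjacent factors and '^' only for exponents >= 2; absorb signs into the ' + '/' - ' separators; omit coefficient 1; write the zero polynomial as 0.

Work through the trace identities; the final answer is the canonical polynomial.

tr(b^2 a) = tr(b) * tr(a b) - tr(a)  (reduce the b square) = y*z - x
tr(b^2) = tr(b) * tr(b) - tr(1)  (reduce the b square) = y^2 - 2
tr(b a^2 b) = tr(a) * tr(b^2 a) - tr(b^2)  (reduce the a square) = x*y*z - x^2 - y^2 + 2
tr(b a b a) = tr(b a) * tr(b a) - tr(1)  (split on b) = z^2 - 2
tr(b a^2 b a) = tr(a) * tr(b a b a) - tr(b a b)  (reduce the a square) = x*z^2 - y*z - x
tr(a^2 b a^-1 b) = tr(b a^2 b) * tr(a) - tr(b a^2 b a)  (eliminate a^-1) = x^2*y*z - x^3 - x*y^2 - x*z^2 + y*z + 3*x
tr(a b a^-1 b^-1 a) = tr(a^2 b a^-1) * tr(b) - tr(a^2 b a^-1 b)  (eliminate b^-1) = -x^2*y*z + x^3 + x*y^2 + x*z^2 - 3*x
tr(b a^3 b) = tr(a) * tr(a b^2 a) - tr(a b^2)  (reduce the a square) = x^2*y*z - x^3 - x*y^2 - y*z + 3*x
tr(b a^3 b a) = tr(a) * tr(a b a b a) - tr(a b a b)  (reduce the a square) = x^2*z^2 - x*y*z - x^2 - z^2 + 2
tr(a^2 b a^-1 b a) = tr(b a^3 b) * tr(a) - tr(b a^3 b a)  (eliminate a^-1) = x^3*y*z - x^4 - x^2*y^2 - x^2*z^2 + 4*x^2 + z^2 - 2
tr(a b a) = tr(a) * tr(b a) - tr(b)  (reduce the a square) = x*z - y
tr(b^2 a b a) = tr(b) * tr(a b a b) - tr(a b a)  (reduce the b square) = y*z^2 - x*z - y
tr(b^2 a b) = tr(b) * tr(a b^2) - tr(a b)  (reduce the b square) = y^2*z - x*y - z
tr(b a b a^2 b) = tr(a) * tr(b^2 a b a) - tr(b^2 a b)  (reduce the a square) = x*y*z^2 - x^2*z - y^2*z + z
tr(b a b a b a) = tr(a b a b) * tr(a b) - tr(b a)  (split on a) = z^3 - 3*z
tr(b a b a^2 b a) = tr(a) * tr(b a b a b a) - tr(b a b a b)  (reduce the a square) = x*z^3 - y*z^2 - 2*x*z + y
tr(a^2 b a^-1 b a b) = tr(b a b a^2 b) * tr(a) - tr(b a b a^2 b a)  (eliminate a^-1) = x^2*y*z^2 - x^3*z - x*y^2*z - x*z^3 + y*z^2 + 3*x*z - y
tr(a b a^-1 b a b^-1 a) = tr(a^2 b a^-1 b a) * tr(b) - tr(a^2 b a^-1 b a b)  (eliminate b^-1) = x^3*y^2*z - x^4*y - x^2*y^3 - 2*x^2*y*z^2 + x^3*z + x*y^2*z + x*z^3 + 4*x^2*y - 3*x*z - y
tr(b^3) = tr(b) * tr(b^2) - tr(b)  (reduce the b square) = y^3 - 3*y
tr(b a^2 b^2) = tr(a) * tr(b^3 a) - tr(b^3)  (reduce the a square) = x*y^2*z - x^2*y - y^3 - x*z + 3*y
tr(a b^2 a^2 b a) = tr(a) * tr(b a^2 b^2 a) - tr(b a^2 b^2)  (reduce the a square) = x^2*y*z^2 - x^3*z - 2*x*y^2*z + x^2*y + y^3 + 2*x*z - 3*y
tr(a b^2 a^2 b a b) = tr(b) * tr(a^2 b a b a b) - tr(a^2 b a b a)  (reduce the b square) = x*y*z^3 - x^2*z^2 - y^2*z^2 - x*y*z + x^2 + y^2 + z^2 - 2
tr(a b a b^-1 a b^2 a) = tr(a b^2 a^2 b a) * tr(b) - tr(a b^2 a^2 b a b)  (eliminate b^-1) = x^2*y^2*z^2 - x^3*y*z - 2*x*y^3*z - x*y*z^3 + x^2*y^2 + x^2*z^2 + y^4 + y^2*z^2 + 3*x*y*z - x^2 - 4*y^2 - z^2 + 2
tr(b^2 a b a b a) = tr(b) * tr(a b a b a b) - tr(a b a b a)  (reduce the b square) = y*z^3 - x*z^2 - 2*y*z + x
tr(b^2 a b a b) = tr(b) * tr(a b a b^2) - tr(a b a b)  (reduce the b square) = y^2*z^2 - x*y*z - y^2 - z^2 + 2
tr(a b^2 a b a b a) = tr(a) * tr(b^2 a b a b a) - tr(b^2 a b a b)  (reduce the a square) = x*y*z^3 - x^2*z^2 - y^2*z^2 - x*y*z + x^2 + y^2 + z^2 - 2
tr(a b a b a b a b) = tr(b a b a) * tr(b a b a) - tr(1)  (split on b) = z^4 - 4*z^2 + 2
tr(a b^2 a b a b a b) = tr(b) * tr(a b a b a b a b) - tr(a b a b a b a)  (reduce the b square) = y*z^4 - x*z^3 - 3*y*z^2 + 2*x*z + y
tr(a b a b^-1 a b^2 a b) = tr(a b^2 a b a b a) * tr(b) - tr(a b^2 a b a b a b)  (eliminate b^-1) = x*y^2*z^3 - x^2*y*z^2 - y^3*z^2 - y*z^4 - x*y^2*z + x*z^3 + x^2*y + y^3 + 4*y*z^2 - 2*x*z - 3*y
tr(b a b^-1 a b a b^-1 a b) = tr(a b a b^-1 a b^2 a) * tr(b) - tr(a b a b^-1 a b^2 a b)  (eliminate b^-1) = x^2*y^3*z^2 - x^3*y^2*z - 2*x*y^4*z - 2*x*y^2*z^3 + x^2*y^3 + 2*x^2*y*z^2 + y^5 + 2*y^3*z^2 + y*z^4 + 4*x*y^2*z - x*z^3 - 2*x^2*y - 5*y^3 - 5*y*z^2 + 2*x*z + 5*y
tr(b a^2 b a b) = tr(a) * tr(b a b^2 a) - tr(b a b^2)  (reduce the a square) = x*y*z^2 - x^2*z - y^2*z + z
tr(a b a b a^2 b a) = tr(a) * tr(b a^2 b a b a) - tr(b a^2 b a b)  (reduce the a square) = x^2*z^3 - 2*x*y*z^2 - x^2*z + y^2*z + x*y - z
tr(a b a b a^2 b a b) = tr(a) * tr(b a b a b a b a) - tr(b a b a b a b)  (reduce the a square) = x*z^4 - y*z^3 - 3*x*z^2 + 2*y*z + x
tr(a b a b^-1 a b a b a) = tr(a b a b a^2 b a) * tr(b) - tr(a b a b a^2 b a b)  (eliminate b^-1) = x^2*y*z^3 - 2*x*y^2*z^2 - x*z^4 - x^2*y*z + y^3*z + y*z^3 + x*y^2 + 3*x*z^2 - 3*y*z - x
tr(a b a b a b a b a b) = tr(a b a b a b a b) * tr(a b) - tr(b a b a b a)  (split on a) = z^5 - 5*z^3 + 5*z
tr(a b a b^-1 a b a b a b) = tr(a b a b a b a b a) * tr(b) - tr(a b a b a b a b a b)  (eliminate b^-1) = x*y*z^4 - y^2*z^3 - z^5 - 3*x*y*z^2 + 2*y^2*z + 5*z^3 + x*y - 5*z
tr(b a b^-1 a b a b^-1 a b a) = tr(a b a b^-1 a b a b a) * tr(b) - tr(a b a b^-1 a b a b a b)  (eliminate b^-1) = x^2*y^2*z^3 - 2*x*y^3*z^2 - 2*x*y*z^4 - x^2*y^2*z + y^4*z + 2*y^2*z^3 + z^5 + x*y^3 + 6*x*y*z^2 - 5*y^2*z - 5*z^3 - 2*x*y + 5*z
tr(b^-1 a b a^-1 b a b^-1 a b a) = tr(b a b^-1 a b a b^-1 a b) * tr(a) - tr(b a b^-1 a b a b^-1 a b a)  (eliminate a^-1) = x^3*y^3*z^2 - x^4*y^2*z - 2*x^2*y^4*z - 3*x^2*y^2*z^3 + x^3*y^3 + 2*x^3*y*z^2 + x*y^5 + 4*x*y^3*z^2 + 3*x*y*z^4 + 5*x^2*y^2*z - x^2*z^3 - y^4*z - 2*y^2*z^3 - z^5 - 2*x^3*y - 6*x*y^3 - 11*x*y*z^2 + 2*x^2*z + 5*y^2*z + 5*z^3 + 7*x*y - 5*z
tr(a b^-1 a b a^-1 b^-1 a b a^-1 b) = tr(b^-1 a b a^-1 b a b^-1 a b) * tr(a) - tr(b^-1 a b a^-1 b a b^-1 a b a)  (eliminate a^-1) = -x^3*y^3*z^2 + 2*x^4*y^2*z + 2*x^2*y^4*z + 3*x^2*y^2*z^3 - x^5*y - 2*x^3*y^3 - 4*x^3*y*z^2 - x*y^5 - 4*x*y^3*z^2 - 3*x*y*z^4 + x^4*z - 4*x^2*y^2*z + 2*x^2*z^3 + y^4*z + 2*y^2*z^3 + z^5 + 6*x^3*y + 6*x*y^3 + 11*x*y*z^2 - 5*x^2*z - 5*y^2*z - 5*z^3 - 8*x*y + 5*z
tr(b a^-1 b^-1 a b^-1 a b a^-1 b^-1 a) = tr(a b^-1 a b a^-1 b^-1 a b a^-1) * tr(b) - tr(a b^-1 a b a^-1 b^-1 a b a^-1 b)  (eliminate b^-1) = x^3*y^3*z^2 - 2*x^4*y^2*z - 2*x^2*y^4*z - 3*x^2*y^2*z^3 + x^5*y + 2*x^3*y^3 + 4*x^3*y*z^2 + x*y^5 + 4*x*y^3*z^2 + 3*x*y*z^4 - x^4*z + 3*x^2*y^2*z - 2*x^2*z^3 - y^4*z - 2*y^2*z^3 - z^5 - 5*x^3*y - 5*x*y^3 - 10*x*y*z^2 + 5*x^2*z + 5*y^2*z + 5*z^3 + 5*x*y - 5*z

x^3*y^3*z^2 - 2*x^4*y^2*z - 2*x^2*y^4*z - 3*x^2*y^2*z^3 + x^5*y + 2*x^3*y^3 + 4*x^3*y*z^2 + x*y^5 + 4*x*y^3*z^2 + 3*x*y*z^4 - x^4*z + 3*x^2*y^2*z - 2*x^2*z^3 - y^4*z - 2*y^2*z^3 - z^5 - 5*x^3*y - 5*x*y^3 - 10*x*y*z^2 + 5*x^2*z + 5*y^2*z + 5*z^3 + 5*x*y - 5*z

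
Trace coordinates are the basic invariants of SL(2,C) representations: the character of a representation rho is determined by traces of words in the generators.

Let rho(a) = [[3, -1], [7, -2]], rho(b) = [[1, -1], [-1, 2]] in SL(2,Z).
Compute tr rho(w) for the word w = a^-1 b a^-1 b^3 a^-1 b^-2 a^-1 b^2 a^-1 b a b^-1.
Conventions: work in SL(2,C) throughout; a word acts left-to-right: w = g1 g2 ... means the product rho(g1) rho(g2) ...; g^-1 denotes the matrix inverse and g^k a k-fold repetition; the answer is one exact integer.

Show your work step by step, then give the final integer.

-40616122

rho(a^-1) = [[-2, 1], [-7, 3]]
... * rho(b) = [[1, -1], [-1, 2]]  ->  [[-3, 4], [-10, 13]]
... * rho(a^-1) = [[-2, 1], [-7, 3]]  ->  [[-22, 9], [-71, 29]]
... * rho(b) = [[1, -1], [-1, 2]]  ->  [[-31, 40], [-100, 129]]
... * rho(b) = [[1, -1], [-1, 2]]  ->  [[-71, 111], [-229, 358]]
... * rho(b) = [[1, -1], [-1, 2]]  ->  [[-182, 293], [-587, 945]]
... * rho(a^-1) = [[-2, 1], [-7, 3]]  ->  [[-1687, 697], [-5441, 2248]]
... * rho(b^-1) = [[2, 1], [1, 1]]  ->  [[-2677, -990], [-8634, -3193]]
... * rho(b^-1) = [[2, 1], [1, 1]]  ->  [[-6344, -3667], [-20461, -11827]]
... * rho(a^-1) = [[-2, 1], [-7, 3]]  ->  [[38357, -17345], [123711, -55942]]
... * rho(b) = [[1, -1], [-1, 2]]  ->  [[55702, -73047], [179653, -235595]]
... * rho(b) = [[1, -1], [-1, 2]]  ->  [[128749, -201796], [415248, -650843]]
... * rho(a^-1) = [[-2, 1], [-7, 3]]  ->  [[1155074, -476639], [3725405, -1537281]]
... * rho(b) = [[1, -1], [-1, 2]]  ->  [[1631713, -2108352], [5262686, -6799967]]
... * rho(a) = [[3, -1], [7, -2]]  ->  [[-9863325, 2584991], [-31811711, 8337248]]
... * rho(b^-1) = [[2, 1], [1, 1]]  ->  [[-17141659, -7278334], [-55286174, -23474463]]
tr = -17141659 + -23474463 = -40616122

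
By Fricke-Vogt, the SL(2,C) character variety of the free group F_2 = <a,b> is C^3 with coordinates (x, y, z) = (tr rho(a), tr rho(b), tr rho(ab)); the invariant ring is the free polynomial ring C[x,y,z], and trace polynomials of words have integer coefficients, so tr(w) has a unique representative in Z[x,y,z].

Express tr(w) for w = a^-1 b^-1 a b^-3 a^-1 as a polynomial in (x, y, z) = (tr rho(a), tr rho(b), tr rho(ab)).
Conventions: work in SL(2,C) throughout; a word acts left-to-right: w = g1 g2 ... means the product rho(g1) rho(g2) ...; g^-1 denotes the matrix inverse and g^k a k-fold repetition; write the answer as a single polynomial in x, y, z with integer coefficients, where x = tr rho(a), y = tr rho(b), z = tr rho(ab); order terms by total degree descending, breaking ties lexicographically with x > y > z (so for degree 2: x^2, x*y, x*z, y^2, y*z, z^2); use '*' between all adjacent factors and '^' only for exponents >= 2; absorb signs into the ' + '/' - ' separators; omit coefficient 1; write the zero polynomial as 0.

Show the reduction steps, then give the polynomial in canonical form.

tr(b^-1) = tr(b) = y
tr(b^-2) = tr(b^-1) tr(b) - tr(1)   [inverse elimination on b] = y^2 - 2
tr(b^-3) = tr(b^-2) tr(b) - tr(b^-1)   [inverse elimination on b] = y^3 - 3*y
tr(b^-1 a) = tr(a) tr(b) - tr(a b)   [inverse elimination on b] = x*y - z
tr(b^-1 a b^-1) = tr(b^-1 a) tr(b) - tr(b^-1 a b)   [inverse elimination on b] = x*y^2 - y*z - x
tr(b^-3 a) = tr(b^-1 a b^-1) tr(b) - tr(b^-1 a)   [inverse elimination on b] = x*y^3 - y^2*z - 2*x*y + z
tr(b^-3 a^-1) = tr(b^-3) tr(a) - tr(b^-3 a)   [inverse elimination on a] = y^2*z - x*y - z
tr(b a b) = tr(b) tr(a b) - tr(a)   [square of b] = y*z - x
tr(b a b a) = tr(a b) tr(a b) - tr(1)   [split at a repeated a] = z^2 - 2
tr(a^-1 b a b) = tr(b a b) tr(a) - tr(b a b a)   [inverse elimination on a] = x*y*z - x^2 - z^2 + 2
tr(b^-1 a^-1 b a) = tr(a^-1 b a) tr(b) - tr(a^-1 b a b)   [inverse elimination on b] = -x*y*z + x^2 + y^2 + z^2 - 2
tr(b^-1 a^-1 b a b^-1) = tr(b^-1 a^-1 b a) tr(b) - tr(b^-1 a^-1 b a b)   [inverse elimination on b] = -x*y^2*z + x^2*y + y^3 + y*z^2 - 3*y
tr(a^-1 b a b^-3) = tr(b^-1 a^-1 b a b^-1) tr(b) - tr(b^-1 a^-1 b a)   [inverse elimination on b] = -x*y^3*z + x^2*y^2 + y^4 + y^2*z^2 + x*y*z - x^2 - 4*y^2 - z^2 + 2
tr(a b^-3 a^-2 b) = tr(a^-1 b a b^-3) tr(a) - tr(a^-1 b a b^-3 a)   [inverse elimination on a] = -x^2*y^3*z + x^3*y^2 + x*y^4 + x*y^2*z^2 + x^2*y*z - x^3 - 5*x*y^2 - x*z^2 + y*z + 3*x
tr(a^-1 b^-1 a b^-3 a^-1) = tr(a b^-3 a^-2) tr(b) - tr(a b^-3 a^-2 b)   [inverse elimination on b] = x^2*y^3*z - x^3*y^2 - x*y^4 - x*y^2*z^2 - x^2*y*z + y^3*z + x^3 + 4*x*y^2 + x*z^2 - 2*y*z - 3*x

x^2*y^3*z - x^3*y^2 - x*y^4 - x*y^2*z^2 - x^2*y*z + y^3*z + x^3 + 4*x*y^2 + x*z^2 - 2*y*z - 3*x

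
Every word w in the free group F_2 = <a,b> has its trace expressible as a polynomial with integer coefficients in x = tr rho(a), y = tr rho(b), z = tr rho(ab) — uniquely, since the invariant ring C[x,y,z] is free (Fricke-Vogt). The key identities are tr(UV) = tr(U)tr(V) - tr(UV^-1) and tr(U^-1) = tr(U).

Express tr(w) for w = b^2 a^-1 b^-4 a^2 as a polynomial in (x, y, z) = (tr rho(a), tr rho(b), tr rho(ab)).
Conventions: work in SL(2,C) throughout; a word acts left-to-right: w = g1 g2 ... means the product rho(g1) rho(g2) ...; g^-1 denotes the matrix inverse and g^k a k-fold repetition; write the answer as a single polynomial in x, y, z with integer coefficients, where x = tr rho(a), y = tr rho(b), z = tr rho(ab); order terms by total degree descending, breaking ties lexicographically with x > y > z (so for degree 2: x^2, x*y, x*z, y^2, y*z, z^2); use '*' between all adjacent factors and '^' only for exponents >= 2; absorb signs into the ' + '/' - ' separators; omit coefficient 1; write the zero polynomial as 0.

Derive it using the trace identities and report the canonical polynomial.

-x^2*y^5*z + x^3*y^4 + x*y^6 + x*y^4*z^2 + 2*x^2*y^3*z - 2*x^3*y^2 - 6*x*y^4 - 2*x*y^2*z^2 + 9*x*y^2 - y*z - x

use: tr(a^2) = tr(a) * tr(a) - tr(1) = x^2 - 2
tr(a^2 b) = tr(a) * tr(b a) - tr(b) = x*z - y
use: tr(b^-1 a^2) = tr(a^2) * tr(b) - tr(a^2 b) = x^2*y - x*z - y
tr(a b^2 a) = tr(b) * tr(a^2 b) - tr(a^2) = x*y*z - x^2 - y^2 + 2
tr(a b^2) = tr(b) * tr(a b) - tr(a) = y*z - x
tr(a^2 b^2 a) = tr(a) * tr(a b^2 a) - tr(a b^2) = x^2*y*z - x^3 - x*y^2 - y*z + 3*x
use: tr(a b a b) = tr(b a) * tr(b a) - tr(1) = z^2 - 2
tr(b^2 a b a) = tr(b) * tr(a b a b) - tr(a b a) = y*z^2 - x*z - y
tr(b^2 a b) = tr(b) * tr(a b^2) - tr(a b) = y^2*z - x*y - z
tr(a^2 b^2 a b) = tr(a) * tr(b^2 a b a) - tr(b^2 a b) = x*y*z^2 - x^2*z - y^2*z + z
use: tr(b^-1 a^2 b^2 a) = tr(a^2 b^2 a) * tr(b) - tr(a^2 b^2 a b) = x^2*y^2*z - x^3*y - x*y^3 - x*y*z^2 + x^2*z + 3*x*y - z
apply: tr(a^2 b^2 a b^-2) = tr(b^-1 a^2 b^2 a) * tr(b) - tr(b^-1 a^2 b^2 a b) = x^2*y^3*z - x^3*y^2 - x*y^4 - x*y^2*z^2 + x^3 + 4*x*y^2 - 3*x
apply: tr(b^-3 a^2 b^2 a) = tr(a^2 b^2 a b^-2) * tr(b) - tr(a^2 b^2 a b^-1) = x^2*y^4*z - x^3*y^3 - x*y^5 - x*y^3*z^2 - x^2*y^2*z + 2*x^3*y + 5*x*y^3 + x*y*z^2 - x^2*z - 6*x*y + z
tr(a^2 b^2 a^-1 b^-3) = tr(b^-3 a^2 b^2) * tr(a) - tr(b^-3 a^2 b^2 a) = -x^2*y^4*z + x^3*y^3 + x*y^5 + x*y^3*z^2 + x^2*y^2*z - x^3*y - 5*x*y^3 - x*y*z^2 + 5*x*y - z
tr(b a^2 b^2) = tr(b) * tr(b a^2 b) - tr(b a^2) = x*y^2*z - x^2*y - y^3 - x*z + 3*y
tr(a^2 b^2 a^-1 b) = tr(b a^2 b^2) * tr(a) - tr(b a^2 b^2 a) = x^2*y^2*z - x^3*y - x*y^3 - x*y*z^2 + y^2*z + 3*x*y - z
tr(b^-1 a^2 b^2 a^-1) = tr(a^2 b^2 a^-1) * tr(b) - tr(a^2 b^2 a^-1 b) = -x^2*y^2*z + x^3*y + x*y^3 + x*y*z^2 - 4*x*y + z
tr(a^2 b^2 a^-1 b^-2) = tr(b^-1 a^2 b^2 a^-1) * tr(b) - tr(b^-1 a^2 b^2 a^-1 b) = -x^2*y^3*z + x^3*y^2 + x*y^4 + x*y^2*z^2 - 4*x*y^2 + x
use: tr(b^2 a^-1 b^-4 a^2) = tr(a^2 b^2 a^-1 b^-3) * tr(b) - tr(a^2 b^2 a^-1 b^-2) = -x^2*y^5*z + x^3*y^4 + x*y^6 + x*y^4*z^2 + 2*x^2*y^3*z - 2*x^3*y^2 - 6*x*y^4 - 2*x*y^2*z^2 + 9*x*y^2 - y*z - x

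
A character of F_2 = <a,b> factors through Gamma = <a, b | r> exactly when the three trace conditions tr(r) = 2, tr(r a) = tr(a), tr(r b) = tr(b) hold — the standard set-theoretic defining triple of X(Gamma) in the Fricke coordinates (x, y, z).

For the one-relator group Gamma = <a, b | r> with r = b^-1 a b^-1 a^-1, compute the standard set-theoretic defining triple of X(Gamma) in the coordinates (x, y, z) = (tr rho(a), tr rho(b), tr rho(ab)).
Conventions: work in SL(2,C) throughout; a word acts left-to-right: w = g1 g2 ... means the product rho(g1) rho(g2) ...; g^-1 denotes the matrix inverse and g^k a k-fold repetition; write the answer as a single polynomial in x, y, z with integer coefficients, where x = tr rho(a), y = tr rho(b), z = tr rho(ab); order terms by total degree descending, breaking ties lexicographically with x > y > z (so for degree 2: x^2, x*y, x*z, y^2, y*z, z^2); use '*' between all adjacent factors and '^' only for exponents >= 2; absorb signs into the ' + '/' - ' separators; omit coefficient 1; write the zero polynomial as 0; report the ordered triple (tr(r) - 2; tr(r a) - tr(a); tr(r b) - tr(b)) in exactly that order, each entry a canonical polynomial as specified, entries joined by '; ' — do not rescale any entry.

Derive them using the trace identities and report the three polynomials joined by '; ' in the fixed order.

x*y*z - x^2 - z^2; x*y^2 - y*z - 2*x; 0

so trace(b^-1) = trace(b) = y
trace(b a b) = trace(b) * trace(a b) - trace(a) = y*z - x
reduce: trace(b a b a) = trace(b a) * trace(b a) - trace(1) = z^2 - 2
trace(a b a^-1 b) = trace(b a b) * trace(a) - trace(b a b a) = x*y*z - x^2 - z^2 + 2
reduce: trace(a^-1 b^-1 a b) = trace(a b a^-1) * trace(b) - trace(a b a^-1 b) = -x*y*z + x^2 + y^2 + z^2 - 2
reduce: trace(b^-1 a b^-1 a^-1) = trace(a^-1 b^-1 a) * trace(b) - trace(a^-1 b^-1 a b) = x*y*z - x^2 - z^2 + 2
trace(a b^-1) = trace(a) * trace(b) - trace(a b)  (eliminate b^-1) = x*y - z
so trace(b^-1 a b^-1) = trace(a b^-1) * trace(b) - trace(a)  (eliminate b^-1) = x*y^2 - y*z - x
assemble the triple (trace(r) - 2; trace(r a) - x; trace(r b) - y)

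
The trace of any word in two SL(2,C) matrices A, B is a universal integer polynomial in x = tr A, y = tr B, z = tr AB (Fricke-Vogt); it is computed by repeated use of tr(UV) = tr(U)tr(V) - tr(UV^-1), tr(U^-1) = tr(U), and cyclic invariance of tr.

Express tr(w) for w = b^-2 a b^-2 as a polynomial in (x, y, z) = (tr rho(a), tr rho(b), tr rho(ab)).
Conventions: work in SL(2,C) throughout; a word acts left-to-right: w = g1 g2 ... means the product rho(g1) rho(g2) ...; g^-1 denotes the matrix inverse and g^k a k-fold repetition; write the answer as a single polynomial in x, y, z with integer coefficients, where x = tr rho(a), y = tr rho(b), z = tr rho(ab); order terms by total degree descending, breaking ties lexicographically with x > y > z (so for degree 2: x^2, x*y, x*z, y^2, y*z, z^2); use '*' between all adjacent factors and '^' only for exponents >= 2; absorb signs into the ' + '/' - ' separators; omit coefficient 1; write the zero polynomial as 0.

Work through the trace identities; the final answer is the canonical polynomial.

x*y^4 - y^3*z - 3*x*y^2 + 2*y*z + x

apply: trace(b^-1 a) = trace(a) * trace(b) - trace(a b)  (eliminate b^-1) = x*y - z
trace(b^-1 a b^-1) = trace(b^-1 a) * trace(b) - trace(b^-1 a b)  (eliminate b^-1) = x*y^2 - y*z - x
trace(a b^-3) = trace(b^-1 a b^-1) * trace(b) - trace(b^-1 a)  (eliminate b^-1) = x*y^3 - y^2*z - 2*x*y + z
trace(b^-2 a b^-2) = trace(a b^-3) * trace(b) - trace(a b^-2)  (eliminate b^-1) = x*y^4 - y^3*z - 3*x*y^2 + 2*y*z + x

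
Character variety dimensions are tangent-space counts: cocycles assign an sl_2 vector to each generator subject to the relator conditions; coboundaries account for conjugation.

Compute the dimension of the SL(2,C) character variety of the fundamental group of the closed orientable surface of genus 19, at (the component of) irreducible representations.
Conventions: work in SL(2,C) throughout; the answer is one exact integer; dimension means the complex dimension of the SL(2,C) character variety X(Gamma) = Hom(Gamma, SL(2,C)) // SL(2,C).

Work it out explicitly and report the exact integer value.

Gamma = pi_1(Sigma_19) = < a_1, b_1, ..., a_19, b_19 | prod [a_i, b_i] > has 2g = 38 generators and 1 relator.
Before the relator condition, cocycle space has dim 3*38 = 114.
H^2 = coker(d_2) is dual to H^0 = 0 at irreducible rho (Poincare duality), so d_2 is onto: dim Z^1 = 111.
Coboundaries contribute dim B^1 = 3 (injective at irreducible rho).
dim H^1 = 111 - 3 = 108 = dim X.

108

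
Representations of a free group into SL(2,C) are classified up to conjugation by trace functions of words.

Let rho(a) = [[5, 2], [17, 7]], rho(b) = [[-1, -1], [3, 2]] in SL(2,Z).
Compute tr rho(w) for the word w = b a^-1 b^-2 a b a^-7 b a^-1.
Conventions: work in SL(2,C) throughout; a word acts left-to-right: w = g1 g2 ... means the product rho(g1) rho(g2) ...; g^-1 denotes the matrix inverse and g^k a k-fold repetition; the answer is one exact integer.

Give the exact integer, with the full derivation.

94920402094

rho(b) = [[-1, -1], [3, 2]]
... * rho(a^-1) = [[7, -2], [-17, 5]]  ->  [[10, -3], [-13, 4]]
... * rho(b^-1) = [[2, 1], [-3, -1]]  ->  [[29, 13], [-38, -17]]
... * rho(b^-1) = [[2, 1], [-3, -1]]  ->  [[19, 16], [-25, -21]]
... * rho(a) = [[5, 2], [17, 7]]  ->  [[367, 150], [-482, -197]]
... * rho(b) = [[-1, -1], [3, 2]]  ->  [[83, -67], [-109, 88]]
... * rho(a^-1) = [[7, -2], [-17, 5]]  ->  [[1720, -501], [-2259, 658]]
... * rho(a^-1) = [[7, -2], [-17, 5]]  ->  [[20557, -5945], [-26999, 7808]]
... * rho(a^-1) = [[7, -2], [-17, 5]]  ->  [[244964, -70839], [-321729, 93038]]
... * rho(a^-1) = [[7, -2], [-17, 5]]  ->  [[2919011, -844123], [-3833749, 1108648]]
... * rho(a^-1) = [[7, -2], [-17, 5]]  ->  [[34783168, -10058637], [-45683259, 13210738]]
... * rho(a^-1) = [[7, -2], [-17, 5]]  ->  [[414479005, -119859521], [-544365359, 157420208]]
... * rho(a^-1) = [[7, -2], [-17, 5]]  ->  [[4938964892, -1428255615], [-6486701049, 1875831758]]
... * rho(b) = [[-1, -1], [3, 2]]  ->  [[-9223731737, -7795476122], [12114196323, 10238364565]]
... * rho(a^-1) = [[7, -2], [-17, 5]]  ->  [[67956971915, -20529917136], [-89252823344, 26963430179]]
tr = 67956971915 + 26963430179 = 94920402094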